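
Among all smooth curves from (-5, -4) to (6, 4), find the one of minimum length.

Arc-length functional: J[y] = ∫ sqrt(1 + (y')^2) dx.
Lagrangian L = sqrt(1 + (y')^2) has no explicit y dependence, so ∂L/∂y = 0 and the Euler-Lagrange equation gives
    d/dx( y' / sqrt(1 + (y')^2) ) = 0  ⇒  y' / sqrt(1 + (y')^2) = const.
Hence y' is constant, so y(x) is affine.
Fitting the endpoints (-5, -4) and (6, 4):
    slope m = (4 − (-4)) / (6 − (-5)) = 8/11,
    intercept c = (-4) − m·(-5) = -4/11.
Extremal: y(x) = (8/11) x - 4/11.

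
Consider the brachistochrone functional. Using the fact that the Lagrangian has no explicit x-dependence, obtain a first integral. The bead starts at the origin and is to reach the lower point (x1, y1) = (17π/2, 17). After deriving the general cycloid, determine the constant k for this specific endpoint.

The Lagrangian L = sqrt((1 + y'^2) / y) has no explicit x dependence, so the Beltrami identity applies:
    L − y' ∂L/∂y' = C.
Compute ∂L/∂y' = y' / sqrt(y (1 + y'^2)).
Substitute:
    sqrt((1 + y'^2)/y) − y'·y' / sqrt(y (1 + y'^2))
    = (1 + y'^2) / sqrt(y (1 + y'^2)) − y'^2 / sqrt(y (1 + y'^2))
    = 1 / sqrt(y (1 + y'^2)) = C.
Squaring and rearranging gives the first integral
    y (1 + y'^2) = 1/C^2 =: k   (constant).
Solving this first-order ODE by the substitution
    y = (k/2)(1 − cos θ)
yields the cycloid parameterisation
    x(θ) = (k/2)(θ − sin θ),   y(θ) = (k/2)(1 − cos θ).
The constant k is fixed by the endpoint condition.
Now fit the given lower endpoint (x1, y1) = (17π/2, 17). At the bottom of the first arch (θ = π), the parametric equations give
    y(π) = (k/2)(1 − cos π) = k,
    x(π) = (k/2)(π − sin π) = kπ/2.
Matching y(π) = 17 gives k = 17, consistent with x(π) = 17π/2. Therefore the specific cycloid is
    x(θ) = (17/2)(θ − sin θ),   y(θ) = (17/2)(1 − cos θ).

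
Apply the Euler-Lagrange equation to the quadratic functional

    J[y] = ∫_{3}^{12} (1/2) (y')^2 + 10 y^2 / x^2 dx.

The Lagrangian is L = (1/2) (y')^2 + 10 y^2 / x^2.
Compute ∂L/∂y = 20y/x^2, ∂L/∂y' = y'.
The Euler-Lagrange equation d/dx(∂L/∂y') − ∂L/∂y = 0 reduces to
    y'' − 20/x^2 · y = 0  (x > 0).
Its general solution is
    y(x) = A x^5 + B x^(-4),
with A, B fixed by the endpoint conditions.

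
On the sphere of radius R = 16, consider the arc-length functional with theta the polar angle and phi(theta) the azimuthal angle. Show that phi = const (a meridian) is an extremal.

On the sphere of radius R = 16 with spherical coordinates (θ, φ), the induced metric is
    ds^2 = 256(dθ^2 + sin^2(θ) dφ^2).
Using θ as the parameter, the arc-length functional becomes
    J[φ] = ∫ 16 sqrt(1 + sin^2(θ) (dφ/dθ)^2) dθ.
So L = 16 sqrt(1 + sin^2(θ) φ'^2). Compute
    ∂L/∂φ = 0  (L has no explicit φ dependence),
    ∂L/∂φ' = 16 sin^2(θ) φ' / sqrt(1 + sin^2(θ) φ'^2).
For the candidate φ(θ) = c (constant), φ' = 0, so ∂L/∂φ' evaluated along the candidate vanishes, and ∂L/∂φ is identically zero. Hence
    d/dθ(∂L/∂φ') − ∂L/∂φ = 0
is satisfied. Therefore meridians φ = const are extremals of arc length — they are geodesics on the sphere.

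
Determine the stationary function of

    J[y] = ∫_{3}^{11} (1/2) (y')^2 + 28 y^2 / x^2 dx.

The Lagrangian is L = (1/2) (y')^2 + 28 y^2 / x^2.
Compute ∂L/∂y = 56y/x^2, ∂L/∂y' = y'.
The Euler-Lagrange equation d/dx(∂L/∂y') − ∂L/∂y = 0 reduces to
    y'' − 56/x^2 · y = 0  (x > 0).
Its general solution is
    y(x) = A x^8 + B x^(-7),
with A, B fixed by the endpoint conditions.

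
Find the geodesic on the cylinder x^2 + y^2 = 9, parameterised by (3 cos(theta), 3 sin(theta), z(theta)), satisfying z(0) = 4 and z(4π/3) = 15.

Parameterise the cylinder of radius R = 3 as
    r(θ) = (3 cos θ, 3 sin θ, z(θ)).
The arc-length element is
    ds = sqrt(9 + (dz/dθ)^2) dθ,
so the Lagrangian is L = sqrt(9 + z'^2).
L depends on z' only, not on z or θ, so ∂L/∂z = 0 and
    ∂L/∂z' = z' / sqrt(9 + z'^2).
The Euler-Lagrange equation gives
    d/dθ( z' / sqrt(9 + z'^2) ) = 0,
so z' is constant. Integrating once:
    z(θ) = a θ + b,
a helix on the cylinder (a straight line when the cylinder is unrolled). The constants a, b are determined by the endpoint conditions.
With endpoint conditions z(0) = 4 and z(4π/3) = 15: from z(0) = b we get b = 4, and a·4π/3 + 4 = 15 gives a = 33/(4π), so
    z(θ) = (33/(4π)) θ + 4.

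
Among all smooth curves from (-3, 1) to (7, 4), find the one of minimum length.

Arc-length functional: J[y] = ∫ sqrt(1 + (y')^2) dx.
Lagrangian L = sqrt(1 + (y')^2) has no explicit y dependence, so ∂L/∂y = 0 and the Euler-Lagrange equation gives
    d/dx( y' / sqrt(1 + (y')^2) ) = 0  ⇒  y' / sqrt(1 + (y')^2) = const.
Hence y' is constant, so y(x) is affine.
Fitting the endpoints (-3, 1) and (7, 4):
    slope m = (4 − 1) / (7 − (-3)) = 3/10,
    intercept c = 1 − m·(-3) = 19/10.
Extremal: y(x) = (3/10) x + 19/10.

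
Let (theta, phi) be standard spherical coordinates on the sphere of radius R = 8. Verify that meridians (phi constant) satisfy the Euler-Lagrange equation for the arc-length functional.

On the sphere of radius R = 8 with spherical coordinates (θ, φ), the induced metric is
    ds^2 = 64(dθ^2 + sin^2(θ) dφ^2).
Using θ as the parameter, the arc-length functional becomes
    J[φ] = ∫ 8 sqrt(1 + sin^2(θ) (dφ/dθ)^2) dθ.
So L = 8 sqrt(1 + sin^2(θ) φ'^2). Compute
    ∂L/∂φ = 0  (L has no explicit φ dependence),
    ∂L/∂φ' = 8 sin^2(θ) φ' / sqrt(1 + sin^2(θ) φ'^2).
For the candidate φ(θ) = c (constant), φ' = 0, so ∂L/∂φ' evaluated along the candidate vanishes, and ∂L/∂φ is identically zero. Hence
    d/dθ(∂L/∂φ') − ∂L/∂φ = 0
is satisfied. Therefore meridians φ = const are extremals of arc length — they are geodesics on the sphere.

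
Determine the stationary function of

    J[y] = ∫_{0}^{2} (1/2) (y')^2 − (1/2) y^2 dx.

The Lagrangian is L = (1/2) (y')^2 − (1/2) y^2.
Compute ∂L/∂y = -y, ∂L/∂y' = y'.
The Euler-Lagrange equation d/dx(∂L/∂y') − ∂L/∂y = 0 reduces to
    y'' + y = 0.
Its general solution is
    y(x) = A sin(x) + B cos(x),
with A, B fixed by the endpoint conditions.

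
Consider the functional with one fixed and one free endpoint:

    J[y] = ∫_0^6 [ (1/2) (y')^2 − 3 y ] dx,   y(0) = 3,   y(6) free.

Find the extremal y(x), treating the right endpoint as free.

The Lagrangian L = (1/2) (y')^2 − 3 y gives
    ∂L/∂y = −3,   ∂L/∂y' = y'.
Euler-Lagrange: d/dx(y') − (−3) = 0, i.e. y'' + 3 = 0, so
    y(x) = −(3/2) x^2 + C1 x + C2.
Fixed left endpoint y(0) = 3 ⇒ C2 = 3.
The right endpoint x = 6 is free, so the natural (transversality) condition is ∂L/∂y' |_{x=6} = 0, i.e. y'(6) = 0.
Compute y'(x) = −3 x + C1, so y'(6) = −18 + C1 = 0 ⇒ C1 = 18.
Therefore the extremal is
    y(x) = −(3/2) x^2 + 18 x + 3.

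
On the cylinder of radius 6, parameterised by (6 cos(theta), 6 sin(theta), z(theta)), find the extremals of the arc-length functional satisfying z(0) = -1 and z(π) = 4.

Parameterise the cylinder of radius R = 6 as
    r(θ) = (6 cos θ, 6 sin θ, z(θ)).
The arc-length element is
    ds = sqrt(36 + (dz/dθ)^2) dθ,
so the Lagrangian is L = sqrt(36 + z'^2).
L depends on z' only, not on z or θ, so ∂L/∂z = 0 and
    ∂L/∂z' = z' / sqrt(36 + z'^2).
The Euler-Lagrange equation gives
    d/dθ( z' / sqrt(36 + z'^2) ) = 0,
so z' is constant. Integrating once:
    z(θ) = a θ + b,
a helix on the cylinder (a straight line when the cylinder is unrolled). The constants a, b are determined by the endpoint conditions.
With endpoint conditions z(0) = -1 and z(π) = 4: from z(0) = b we get b = -1, and a·π + -1 = 4 gives a = 5/π, so
    z(θ) = (5/π) θ − 1.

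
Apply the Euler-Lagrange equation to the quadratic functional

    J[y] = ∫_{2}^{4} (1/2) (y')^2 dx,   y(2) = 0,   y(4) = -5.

The Lagrangian is L = (1/2) (y')^2.
Compute ∂L/∂y = 0, ∂L/∂y' = y'.
The Euler-Lagrange equation d/dx(∂L/∂y') − ∂L/∂y = 0 reduces to
    y'' = 0.
Its general solution is
    y(x) = A x + B,
with A, B fixed by the endpoint conditions.
Applying the endpoint conditions y(2) = 0 and y(4) = -5: solve A·2 + B = 0 and A·4 + B = -5. Subtracting gives A(4 − 2) = -5 − 0, so A = -5/2, and B = 0 − A·2 = 5. Therefore
    y(x) = (-5/2) x + 5.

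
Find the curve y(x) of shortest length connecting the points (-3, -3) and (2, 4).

Arc-length functional: J[y] = ∫ sqrt(1 + (y')^2) dx.
Lagrangian L = sqrt(1 + (y')^2) has no explicit y dependence, so ∂L/∂y = 0 and the Euler-Lagrange equation gives
    d/dx( y' / sqrt(1 + (y')^2) ) = 0  ⇒  y' / sqrt(1 + (y')^2) = const.
Hence y' is constant, so y(x) is affine.
Fitting the endpoints (-3, -3) and (2, 4):
    slope m = (4 − (-3)) / (2 − (-3)) = 7/5,
    intercept c = (-3) − m·(-3) = 6/5.
Extremal: y(x) = (7/5) x + 6/5.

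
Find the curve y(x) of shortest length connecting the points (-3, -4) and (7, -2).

Arc-length functional: J[y] = ∫ sqrt(1 + (y')^2) dx.
Lagrangian L = sqrt(1 + (y')^2) has no explicit y dependence, so ∂L/∂y = 0 and the Euler-Lagrange equation gives
    d/dx( y' / sqrt(1 + (y')^2) ) = 0  ⇒  y' / sqrt(1 + (y')^2) = const.
Hence y' is constant, so y(x) is affine.
Fitting the endpoints (-3, -4) and (7, -2):
    slope m = ((-2) − (-4)) / (7 − (-3)) = 1/5,
    intercept c = (-4) − m·(-3) = -17/5.
Extremal: y(x) = (1/5) x - 17/5.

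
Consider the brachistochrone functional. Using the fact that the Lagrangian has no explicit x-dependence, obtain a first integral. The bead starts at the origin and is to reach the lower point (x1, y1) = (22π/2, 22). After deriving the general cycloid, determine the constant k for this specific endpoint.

The Lagrangian L = sqrt((1 + y'^2) / y) has no explicit x dependence, so the Beltrami identity applies:
    L − y' ∂L/∂y' = C.
Compute ∂L/∂y' = y' / sqrt(y (1 + y'^2)).
Substitute:
    sqrt((1 + y'^2)/y) − y'·y' / sqrt(y (1 + y'^2))
    = (1 + y'^2) / sqrt(y (1 + y'^2)) − y'^2 / sqrt(y (1 + y'^2))
    = 1 / sqrt(y (1 + y'^2)) = C.
Squaring and rearranging gives the first integral
    y (1 + y'^2) = 1/C^2 =: k   (constant).
Solving this first-order ODE by the substitution
    y = (k/2)(1 − cos θ)
yields the cycloid parameterisation
    x(θ) = (k/2)(θ − sin θ),   y(θ) = (k/2)(1 − cos θ).
The constant k is fixed by the endpoint condition.
Now fit the given lower endpoint (x1, y1) = (22π/2, 22). At the bottom of the first arch (θ = π), the parametric equations give
    y(π) = (k/2)(1 − cos π) = k,
    x(π) = (k/2)(π − sin π) = kπ/2.
Matching y(π) = 22 gives k = 22, consistent with x(π) = 22π/2. Therefore the specific cycloid is
    x(θ) = (22/2)(θ − sin θ),   y(θ) = (22/2)(1 − cos θ).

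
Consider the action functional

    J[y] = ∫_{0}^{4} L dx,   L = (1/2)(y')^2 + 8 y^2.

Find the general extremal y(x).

The Lagrangian is L = (1/2)(y')^2 + 8 y^2.
∂L/∂y = 16y.
∂L/∂y' = y'.
The Euler-Lagrange equation d/dx(∂L/∂y') − ∂L/∂y = 0 becomes:
    y'' - 16 y = 0
General solution: y(x) = A e^(4x) + B e^(-4x), where A and B are arbitrary constants fixed by the endpoint conditions.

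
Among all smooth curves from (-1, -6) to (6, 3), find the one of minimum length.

Arc-length functional: J[y] = ∫ sqrt(1 + (y')^2) dx.
Lagrangian L = sqrt(1 + (y')^2) has no explicit y dependence, so ∂L/∂y = 0 and the Euler-Lagrange equation gives
    d/dx( y' / sqrt(1 + (y')^2) ) = 0  ⇒  y' / sqrt(1 + (y')^2) = const.
Hence y' is constant, so y(x) is affine.
Fitting the endpoints (-1, -6) and (6, 3):
    slope m = (3 − (-6)) / (6 − (-1)) = 9/7,
    intercept c = (-6) − m·(-1) = -33/7.
Extremal: y(x) = (9/7) x - 33/7.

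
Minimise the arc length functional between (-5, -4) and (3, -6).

Arc-length functional: J[y] = ∫ sqrt(1 + (y')^2) dx.
Lagrangian L = sqrt(1 + (y')^2) has no explicit y dependence, so ∂L/∂y = 0 and the Euler-Lagrange equation gives
    d/dx( y' / sqrt(1 + (y')^2) ) = 0  ⇒  y' / sqrt(1 + (y')^2) = const.
Hence y' is constant, so y(x) is affine.
Fitting the endpoints (-5, -4) and (3, -6):
    slope m = ((-6) − (-4)) / (3 − (-5)) = -1/4,
    intercept c = (-4) − m·(-5) = -21/4.
Extremal: y(x) = (-1/4) x - 21/4.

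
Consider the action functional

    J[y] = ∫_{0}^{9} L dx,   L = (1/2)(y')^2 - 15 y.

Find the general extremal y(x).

The Lagrangian is L = (1/2)(y')^2 - 15 y.
∂L/∂y = -15.
∂L/∂y' = y'.
The Euler-Lagrange equation d/dx(∂L/∂y') − ∂L/∂y = 0 becomes:
    y'' + 15 = 0
General solution: y(x) = -(15/2) x^2 + A x + B, where A and B are arbitrary constants fixed by the endpoint conditions.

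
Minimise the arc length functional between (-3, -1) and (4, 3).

Arc-length functional: J[y] = ∫ sqrt(1 + (y')^2) dx.
Lagrangian L = sqrt(1 + (y')^2) has no explicit y dependence, so ∂L/∂y = 0 and the Euler-Lagrange equation gives
    d/dx( y' / sqrt(1 + (y')^2) ) = 0  ⇒  y' / sqrt(1 + (y')^2) = const.
Hence y' is constant, so y(x) is affine.
Fitting the endpoints (-3, -1) and (4, 3):
    slope m = (3 − (-1)) / (4 − (-3)) = 4/7,
    intercept c = (-1) − m·(-3) = 5/7.
Extremal: y(x) = (4/7) x + 5/7.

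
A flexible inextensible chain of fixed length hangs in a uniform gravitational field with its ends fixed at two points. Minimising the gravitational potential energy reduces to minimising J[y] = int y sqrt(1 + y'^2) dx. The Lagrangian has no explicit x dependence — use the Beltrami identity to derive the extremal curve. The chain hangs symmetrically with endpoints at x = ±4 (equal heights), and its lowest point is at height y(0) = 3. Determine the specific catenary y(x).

The Lagrangian L(y, y') = y sqrt(1 + y'^2) has no explicit x dependence, so the Beltrami identity applies:
    L − y' ∂L/∂y' = C.
Compute ∂L/∂y' = y · y' / sqrt(1 + y'^2). Then
    L − y' ∂L/∂y'
    = y sqrt(1 + y'^2) − y · y'^2 / sqrt(1 + y'^2)
    = y (1 + y'^2 − y'^2) / sqrt(1 + y'^2)
    = y / sqrt(1 + y'^2) = C.
Squaring gives y^2 = C^2 (1 + y'^2), i.e.
    y'^2 = y^2 / C^2 − 1.
Separating variables,
    dy / sqrt(y^2 − C^2) = dx / C,
and integrating gives arccosh(y / C) = (x − a)/C, so
    y(x) = C cosh((x − a)/C),
the catenary. The constants C and a are fixed by the two endpoint conditions (and, for the hanging-chain problem, the length constraint selects C).
Now fit the given data. The endpoints x = ±4 are symmetric at equal height, so the catenary is even about its minimum: a = 0 and y(x) = C cosh(x/C). The lowest point is y(0) = C cosh(0) = C, and we are told y(0) = 3, so C = 3. Therefore
    y(x) = 3 cosh(x/3),
and at the endpoints
    y(±4) = 3 cosh(4/3).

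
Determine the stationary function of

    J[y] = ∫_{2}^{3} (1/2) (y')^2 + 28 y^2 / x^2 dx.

The Lagrangian is L = (1/2) (y')^2 + 28 y^2 / x^2.
Compute ∂L/∂y = 56y/x^2, ∂L/∂y' = y'.
The Euler-Lagrange equation d/dx(∂L/∂y') − ∂L/∂y = 0 reduces to
    y'' − 56/x^2 · y = 0  (x > 0).
Its general solution is
    y(x) = A x^8 + B x^(-7),
with A, B fixed by the endpoint conditions.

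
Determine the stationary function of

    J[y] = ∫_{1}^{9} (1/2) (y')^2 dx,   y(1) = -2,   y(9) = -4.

The Lagrangian is L = (1/2) (y')^2.
Compute ∂L/∂y = 0, ∂L/∂y' = y'.
The Euler-Lagrange equation d/dx(∂L/∂y') − ∂L/∂y = 0 reduces to
    y'' = 0.
Its general solution is
    y(x) = A x + B,
with A, B fixed by the endpoint conditions.
Applying the endpoint conditions y(1) = -2 and y(9) = -4: solve A·1 + B = -2 and A·9 + B = -4. Subtracting gives A(9 − 1) = -4 − -2, so A = -1/4, and B = -2 − A·1 = -7/4. Therefore
    y(x) = (-1/4) x - 7/4.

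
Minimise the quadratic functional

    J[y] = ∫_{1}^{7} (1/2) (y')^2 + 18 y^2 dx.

The Lagrangian is L = (1/2) (y')^2 + 18 y^2.
Compute ∂L/∂y = 36y, ∂L/∂y' = y'.
The Euler-Lagrange equation d/dx(∂L/∂y') − ∂L/∂y = 0 reduces to
    y'' − 36 y = 0.
Its general solution is
    y(x) = A e^(6x) + B e^(−6x),
with A, B fixed by the endpoint conditions.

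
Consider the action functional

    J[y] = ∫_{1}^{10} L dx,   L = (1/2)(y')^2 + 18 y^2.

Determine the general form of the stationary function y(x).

The Lagrangian is L = (1/2)(y')^2 + 18 y^2.
∂L/∂y = 36y.
∂L/∂y' = y'.
The Euler-Lagrange equation d/dx(∂L/∂y') − ∂L/∂y = 0 becomes:
    y'' - 36 y = 0
General solution: y(x) = A e^(6x) + B e^(-6x), where A and B are arbitrary constants fixed by the endpoint conditions.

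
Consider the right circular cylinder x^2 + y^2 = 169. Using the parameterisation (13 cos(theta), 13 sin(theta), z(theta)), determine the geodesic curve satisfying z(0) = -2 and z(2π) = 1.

Parameterise the cylinder of radius R = 13 as
    r(θ) = (13 cos θ, 13 sin θ, z(θ)).
The arc-length element is
    ds = sqrt(169 + (dz/dθ)^2) dθ,
so the Lagrangian is L = sqrt(169 + z'^2).
L depends on z' only, not on z or θ, so ∂L/∂z = 0 and
    ∂L/∂z' = z' / sqrt(169 + z'^2).
The Euler-Lagrange equation gives
    d/dθ( z' / sqrt(169 + z'^2) ) = 0,
so z' is constant. Integrating once:
    z(θ) = a θ + b,
a helix on the cylinder (a straight line when the cylinder is unrolled). The constants a, b are determined by the endpoint conditions.
With endpoint conditions z(0) = -2 and z(2π) = 1: from z(0) = b we get b = -2, and a·2π + -2 = 1 gives a = 3/(2π), so
    z(θ) = (3/(2π)) θ − 2.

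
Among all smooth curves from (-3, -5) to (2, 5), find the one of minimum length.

Arc-length functional: J[y] = ∫ sqrt(1 + (y')^2) dx.
Lagrangian L = sqrt(1 + (y')^2) has no explicit y dependence, so ∂L/∂y = 0 and the Euler-Lagrange equation gives
    d/dx( y' / sqrt(1 + (y')^2) ) = 0  ⇒  y' / sqrt(1 + (y')^2) = const.
Hence y' is constant, so y(x) is affine.
Fitting the endpoints (-3, -5) and (2, 5):
    slope m = (5 − (-5)) / (2 − (-3)) = 2,
    intercept c = (-5) − m·(-3) = 1.
Extremal: y(x) = 2 x + 1.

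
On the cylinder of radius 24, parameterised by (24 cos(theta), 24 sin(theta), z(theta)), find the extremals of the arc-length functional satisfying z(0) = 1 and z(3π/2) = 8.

Parameterise the cylinder of radius R = 24 as
    r(θ) = (24 cos θ, 24 sin θ, z(θ)).
The arc-length element is
    ds = sqrt(576 + (dz/dθ)^2) dθ,
so the Lagrangian is L = sqrt(576 + z'^2).
L depends on z' only, not on z or θ, so ∂L/∂z = 0 and
    ∂L/∂z' = z' / sqrt(576 + z'^2).
The Euler-Lagrange equation gives
    d/dθ( z' / sqrt(576 + z'^2) ) = 0,
so z' is constant. Integrating once:
    z(θ) = a θ + b,
a helix on the cylinder (a straight line when the cylinder is unrolled). The constants a, b are determined by the endpoint conditions.
With endpoint conditions z(0) = 1 and z(3π/2) = 8: from z(0) = b we get b = 1, and a·3π/2 + 1 = 8 gives a = 14/(3π), so
    z(θ) = (14/(3π)) θ + 1.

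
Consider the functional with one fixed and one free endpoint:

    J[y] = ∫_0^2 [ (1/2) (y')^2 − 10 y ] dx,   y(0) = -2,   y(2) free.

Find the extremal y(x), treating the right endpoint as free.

The Lagrangian L = (1/2) (y')^2 − 10 y gives
    ∂L/∂y = −10,   ∂L/∂y' = y'.
Euler-Lagrange: d/dx(y') − (−10) = 0, i.e. y'' + 10 = 0, so
    y(x) = −(10/2) x^2 + C1 x + C2.
Fixed left endpoint y(0) = -2 ⇒ C2 = -2.
The right endpoint x = 2 is free, so the natural (transversality) condition is ∂L/∂y' |_{x=2} = 0, i.e. y'(2) = 0.
Compute y'(x) = −10 x + C1, so y'(2) = −20 + C1 = 0 ⇒ C1 = 20.
Therefore the extremal is
    y(x) = −5 x^2 + 20 x − 2.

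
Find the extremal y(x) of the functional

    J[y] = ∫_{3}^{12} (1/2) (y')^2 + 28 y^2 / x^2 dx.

The Lagrangian is L = (1/2) (y')^2 + 28 y^2 / x^2.
Compute ∂L/∂y = 56y/x^2, ∂L/∂y' = y'.
The Euler-Lagrange equation d/dx(∂L/∂y') − ∂L/∂y = 0 reduces to
    y'' − 56/x^2 · y = 0  (x > 0).
Its general solution is
    y(x) = A x^8 + B x^(-7),
with A, B fixed by the endpoint conditions.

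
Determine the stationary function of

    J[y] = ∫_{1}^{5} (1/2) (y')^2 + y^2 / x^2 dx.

The Lagrangian is L = (1/2) (y')^2 + y^2 / x^2.
Compute ∂L/∂y = 2y/x^2, ∂L/∂y' = y'.
The Euler-Lagrange equation d/dx(∂L/∂y') − ∂L/∂y = 0 reduces to
    y'' − 2/x^2 · y = 0  (x > 0).
Its general solution is
    y(x) = A x^2 + B / x,
with A, B fixed by the endpoint conditions.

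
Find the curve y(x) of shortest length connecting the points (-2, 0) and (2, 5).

Arc-length functional: J[y] = ∫ sqrt(1 + (y')^2) dx.
Lagrangian L = sqrt(1 + (y')^2) has no explicit y dependence, so ∂L/∂y = 0 and the Euler-Lagrange equation gives
    d/dx( y' / sqrt(1 + (y')^2) ) = 0  ⇒  y' / sqrt(1 + (y')^2) = const.
Hence y' is constant, so y(x) is affine.
Fitting the endpoints (-2, 0) and (2, 5):
    slope m = (5 − 0) / (2 − (-2)) = 5/4,
    intercept c = 0 − m·(-2) = 5/2.
Extremal: y(x) = (5/4) x + 5/2.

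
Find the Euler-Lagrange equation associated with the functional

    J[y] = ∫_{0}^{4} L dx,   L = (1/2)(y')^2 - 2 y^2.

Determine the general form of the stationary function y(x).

The Lagrangian is L = (1/2)(y')^2 - 2 y^2.
∂L/∂y = -4y.
∂L/∂y' = y'.
The Euler-Lagrange equation d/dx(∂L/∂y') − ∂L/∂y = 0 becomes:
    y'' + 4 y = 0
General solution: y(x) = A sin(2x) + B cos(2x), where A and B are arbitrary constants fixed by the endpoint conditions.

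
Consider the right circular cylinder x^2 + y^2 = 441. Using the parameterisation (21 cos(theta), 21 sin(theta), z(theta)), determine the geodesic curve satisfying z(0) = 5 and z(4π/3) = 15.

Parameterise the cylinder of radius R = 21 as
    r(θ) = (21 cos θ, 21 sin θ, z(θ)).
The arc-length element is
    ds = sqrt(441 + (dz/dθ)^2) dθ,
so the Lagrangian is L = sqrt(441 + z'^2).
L depends on z' only, not on z or θ, so ∂L/∂z = 0 and
    ∂L/∂z' = z' / sqrt(441 + z'^2).
The Euler-Lagrange equation gives
    d/dθ( z' / sqrt(441 + z'^2) ) = 0,
so z' is constant. Integrating once:
    z(θ) = a θ + b,
a helix on the cylinder (a straight line when the cylinder is unrolled). The constants a, b are determined by the endpoint conditions.
With endpoint conditions z(0) = 5 and z(4π/3) = 15: from z(0) = b we get b = 5, and a·4π/3 + 5 = 15 gives a = 15/(2π), so
    z(θ) = (15/(2π)) θ + 5.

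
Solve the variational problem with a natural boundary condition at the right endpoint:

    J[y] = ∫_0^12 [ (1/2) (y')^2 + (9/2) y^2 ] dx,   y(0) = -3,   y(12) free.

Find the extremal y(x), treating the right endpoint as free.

The Lagrangian L = (1/2) (y')^2 + (9/2) y^2 gives
    ∂L/∂y = 9 y,   ∂L/∂y' = y'.
Euler-Lagrange: y'' − 9 y = 0.
With k = 3, the general solution is
    y(x) = A cosh(3 x) + B sinh(3 x).
Fixed left endpoint y(0) = -3 ⇒ A = -3.
The right endpoint x = 12 is free, so the natural (transversality) condition is ∂L/∂y' |_{x=12} = 0, i.e. y'(12) = 0.
Compute y'(x) = A k sinh(k x) + B k cosh(k x), so
    y'(12) = A k sinh(k·12) + B k cosh(k·12) = 0
    ⇒ B = −A tanh(k·12) = 3 tanh(3·12).
Therefore the extremal is
    y(x) = −3 cosh(3 x) + 3 tanh(3·12) sinh(3 x).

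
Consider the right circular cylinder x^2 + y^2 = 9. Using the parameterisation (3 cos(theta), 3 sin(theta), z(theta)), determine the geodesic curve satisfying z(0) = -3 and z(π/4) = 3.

Parameterise the cylinder of radius R = 3 as
    r(θ) = (3 cos θ, 3 sin θ, z(θ)).
The arc-length element is
    ds = sqrt(9 + (dz/dθ)^2) dθ,
so the Lagrangian is L = sqrt(9 + z'^2).
L depends on z' only, not on z or θ, so ∂L/∂z = 0 and
    ∂L/∂z' = z' / sqrt(9 + z'^2).
The Euler-Lagrange equation gives
    d/dθ( z' / sqrt(9 + z'^2) ) = 0,
so z' is constant. Integrating once:
    z(θ) = a θ + b,
a helix on the cylinder (a straight line when the cylinder is unrolled). The constants a, b are determined by the endpoint conditions.
With endpoint conditions z(0) = -3 and z(π/4) = 3: from z(0) = b we get b = -3, and a·π/4 + -3 = 3 gives a = 24/π, so
    z(θ) = (24/π) θ − 3.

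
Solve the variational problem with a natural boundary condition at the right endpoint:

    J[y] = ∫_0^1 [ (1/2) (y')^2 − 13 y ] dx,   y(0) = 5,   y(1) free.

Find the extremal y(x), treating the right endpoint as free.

The Lagrangian L = (1/2) (y')^2 − 13 y gives
    ∂L/∂y = −13,   ∂L/∂y' = y'.
Euler-Lagrange: d/dx(y') − (−13) = 0, i.e. y'' + 13 = 0, so
    y(x) = −(13/2) x^2 + C1 x + C2.
Fixed left endpoint y(0) = 5 ⇒ C2 = 5.
The right endpoint x = 1 is free, so the natural (transversality) condition is ∂L/∂y' |_{x=1} = 0, i.e. y'(1) = 0.
Compute y'(x) = −13 x + C1, so y'(1) = −13 + C1 = 0 ⇒ C1 = 13.
Therefore the extremal is
    y(x) = −(13/2) x^2 + 13 x + 5.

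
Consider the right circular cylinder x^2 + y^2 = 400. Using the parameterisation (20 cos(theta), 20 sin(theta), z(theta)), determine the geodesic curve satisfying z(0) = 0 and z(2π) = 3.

Parameterise the cylinder of radius R = 20 as
    r(θ) = (20 cos θ, 20 sin θ, z(θ)).
The arc-length element is
    ds = sqrt(400 + (dz/dθ)^2) dθ,
so the Lagrangian is L = sqrt(400 + z'^2).
L depends on z' only, not on z or θ, so ∂L/∂z = 0 and
    ∂L/∂z' = z' / sqrt(400 + z'^2).
The Euler-Lagrange equation gives
    d/dθ( z' / sqrt(400 + z'^2) ) = 0,
so z' is constant. Integrating once:
    z(θ) = a θ + b,
a helix on the cylinder (a straight line when the cylinder is unrolled). The constants a, b are determined by the endpoint conditions.
With endpoint conditions z(0) = 0 and z(2π) = 3: from z(0) = b we get b = 0, and a·2π + 0 = 3 gives a = 3/(2π), so
    z(θ) = (3/(2π)) θ.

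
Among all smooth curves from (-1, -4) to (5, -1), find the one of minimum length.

Arc-length functional: J[y] = ∫ sqrt(1 + (y')^2) dx.
Lagrangian L = sqrt(1 + (y')^2) has no explicit y dependence, so ∂L/∂y = 0 and the Euler-Lagrange equation gives
    d/dx( y' / sqrt(1 + (y')^2) ) = 0  ⇒  y' / sqrt(1 + (y')^2) = const.
Hence y' is constant, so y(x) is affine.
Fitting the endpoints (-1, -4) and (5, -1):
    slope m = ((-1) − (-4)) / (5 − (-1)) = 1/2,
    intercept c = (-4) − m·(-1) = -7/2.
Extremal: y(x) = (1/2) x - 7/2.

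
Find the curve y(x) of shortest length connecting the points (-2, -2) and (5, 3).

Arc-length functional: J[y] = ∫ sqrt(1 + (y')^2) dx.
Lagrangian L = sqrt(1 + (y')^2) has no explicit y dependence, so ∂L/∂y = 0 and the Euler-Lagrange equation gives
    d/dx( y' / sqrt(1 + (y')^2) ) = 0  ⇒  y' / sqrt(1 + (y')^2) = const.
Hence y' is constant, so y(x) is affine.
Fitting the endpoints (-2, -2) and (5, 3):
    slope m = (3 − (-2)) / (5 − (-2)) = 5/7,
    intercept c = (-2) − m·(-2) = -4/7.
Extremal: y(x) = (5/7) x - 4/7.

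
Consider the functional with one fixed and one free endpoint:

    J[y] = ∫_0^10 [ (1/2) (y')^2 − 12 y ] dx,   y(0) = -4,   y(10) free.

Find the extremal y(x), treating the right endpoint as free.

The Lagrangian L = (1/2) (y')^2 − 12 y gives
    ∂L/∂y = −12,   ∂L/∂y' = y'.
Euler-Lagrange: d/dx(y') − (−12) = 0, i.e. y'' + 12 = 0, so
    y(x) = −(12/2) x^2 + C1 x + C2.
Fixed left endpoint y(0) = -4 ⇒ C2 = -4.
The right endpoint x = 10 is free, so the natural (transversality) condition is ∂L/∂y' |_{x=10} = 0, i.e. y'(10) = 0.
Compute y'(x) = −12 x + C1, so y'(10) = −120 + C1 = 0 ⇒ C1 = 120.
Therefore the extremal is
    y(x) = −6 x^2 + 120 x − 4.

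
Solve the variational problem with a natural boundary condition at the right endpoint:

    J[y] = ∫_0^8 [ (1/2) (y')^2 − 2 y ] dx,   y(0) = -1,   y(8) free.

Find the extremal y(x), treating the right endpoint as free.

The Lagrangian L = (1/2) (y')^2 − 2 y gives
    ∂L/∂y = −2,   ∂L/∂y' = y'.
Euler-Lagrange: d/dx(y') − (−2) = 0, i.e. y'' + 2 = 0, so
    y(x) = −(2/2) x^2 + C1 x + C2.
Fixed left endpoint y(0) = -1 ⇒ C2 = -1.
The right endpoint x = 8 is free, so the natural (transversality) condition is ∂L/∂y' |_{x=8} = 0, i.e. y'(8) = 0.
Compute y'(x) = −2 x + C1, so y'(8) = −16 + C1 = 0 ⇒ C1 = 16.
Therefore the extremal is
    y(x) = −x^2 + 16 x − 1.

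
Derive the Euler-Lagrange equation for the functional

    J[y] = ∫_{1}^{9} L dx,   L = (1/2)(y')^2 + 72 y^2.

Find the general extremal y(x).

The Lagrangian is L = (1/2)(y')^2 + 72 y^2.
∂L/∂y = 144y.
∂L/∂y' = y'.
The Euler-Lagrange equation d/dx(∂L/∂y') − ∂L/∂y = 0 becomes:
    y'' - 144 y = 0
General solution: y(x) = A e^(12x) + B e^(-12x), where A and B are arbitrary constants fixed by the endpoint conditions.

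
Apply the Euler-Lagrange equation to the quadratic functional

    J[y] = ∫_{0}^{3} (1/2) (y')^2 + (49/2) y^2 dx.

The Lagrangian is L = (1/2) (y')^2 + (49/2) y^2.
Compute ∂L/∂y = 49y, ∂L/∂y' = y'.
The Euler-Lagrange equation d/dx(∂L/∂y') − ∂L/∂y = 0 reduces to
    y'' − 49 y = 0.
Its general solution is
    y(x) = A e^(7x) + B e^(−7x),
with A, B fixed by the endpoint conditions.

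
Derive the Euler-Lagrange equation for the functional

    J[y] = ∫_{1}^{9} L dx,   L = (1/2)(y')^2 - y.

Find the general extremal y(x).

The Lagrangian is L = (1/2)(y')^2 - y.
∂L/∂y = -1.
∂L/∂y' = y'.
The Euler-Lagrange equation d/dx(∂L/∂y') − ∂L/∂y = 0 becomes:
    y'' + 1 = 0
General solution: y(x) = -x^2/2 + A x + B, where A and B are arbitrary constants fixed by the endpoint conditions.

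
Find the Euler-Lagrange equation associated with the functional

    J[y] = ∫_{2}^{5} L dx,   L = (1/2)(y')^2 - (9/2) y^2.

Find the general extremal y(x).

The Lagrangian is L = (1/2)(y')^2 - (9/2) y^2.
∂L/∂y = -9y.
∂L/∂y' = y'.
The Euler-Lagrange equation d/dx(∂L/∂y') − ∂L/∂y = 0 becomes:
    y'' + 9 y = 0
General solution: y(x) = A sin(3x) + B cos(3x), where A and B are arbitrary constants fixed by the endpoint conditions.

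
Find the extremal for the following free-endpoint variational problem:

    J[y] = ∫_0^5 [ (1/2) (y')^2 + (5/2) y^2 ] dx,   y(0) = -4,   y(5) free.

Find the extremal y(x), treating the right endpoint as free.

The Lagrangian L = (1/2) (y')^2 + (5/2) y^2 gives
    ∂L/∂y = 5 y,   ∂L/∂y' = y'.
Euler-Lagrange: y'' − 5 y = 0.
With k = sqrt(5), the general solution is
    y(x) = A cosh(sqrt(5) x) + B sinh(sqrt(5) x).
Fixed left endpoint y(0) = -4 ⇒ A = -4.
The right endpoint x = 5 is free, so the natural (transversality) condition is ∂L/∂y' |_{x=5} = 0, i.e. y'(5) = 0.
Compute y'(x) = A k sinh(k x) + B k cosh(k x), so
    y'(5) = A k sinh(k·5) + B k cosh(k·5) = 0
    ⇒ B = −A tanh(k·5) = 4 tanh(sqrt(5)·5).
Therefore the extremal is
    y(x) = −4 cosh(sqrt(5) x) + 4 tanh(sqrt(5)·5) sinh(sqrt(5) x).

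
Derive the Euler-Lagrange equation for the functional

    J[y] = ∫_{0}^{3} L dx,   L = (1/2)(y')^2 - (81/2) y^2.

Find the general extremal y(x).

The Lagrangian is L = (1/2)(y')^2 - (81/2) y^2.
∂L/∂y = -81y.
∂L/∂y' = y'.
The Euler-Lagrange equation d/dx(∂L/∂y') − ∂L/∂y = 0 becomes:
    y'' + 81 y = 0
General solution: y(x) = A sin(9x) + B cos(9x), where A and B are arbitrary constants fixed by the endpoint conditions.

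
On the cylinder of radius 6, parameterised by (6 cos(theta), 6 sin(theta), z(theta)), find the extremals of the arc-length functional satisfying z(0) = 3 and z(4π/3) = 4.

Parameterise the cylinder of radius R = 6 as
    r(θ) = (6 cos θ, 6 sin θ, z(θ)).
The arc-length element is
    ds = sqrt(36 + (dz/dθ)^2) dθ,
so the Lagrangian is L = sqrt(36 + z'^2).
L depends on z' only, not on z or θ, so ∂L/∂z = 0 and
    ∂L/∂z' = z' / sqrt(36 + z'^2).
The Euler-Lagrange equation gives
    d/dθ( z' / sqrt(36 + z'^2) ) = 0,
so z' is constant. Integrating once:
    z(θ) = a θ + b,
a helix on the cylinder (a straight line when the cylinder is unrolled). The constants a, b are determined by the endpoint conditions.
With endpoint conditions z(0) = 3 and z(4π/3) = 4: from z(0) = b we get b = 3, and a·4π/3 + 3 = 4 gives a = 3/(4π), so
    z(θ) = (3/(4π)) θ + 3.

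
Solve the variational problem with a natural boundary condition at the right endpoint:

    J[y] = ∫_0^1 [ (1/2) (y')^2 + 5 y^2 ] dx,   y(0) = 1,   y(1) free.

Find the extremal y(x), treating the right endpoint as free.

The Lagrangian L = (1/2) (y')^2 + 5 y^2 gives
    ∂L/∂y = 10 y,   ∂L/∂y' = y'.
Euler-Lagrange: y'' − 10 y = 0.
With k = sqrt(10), the general solution is
    y(x) = A cosh(sqrt(10) x) + B sinh(sqrt(10) x).
Fixed left endpoint y(0) = 1 ⇒ A = 1.
The right endpoint x = 1 is free, so the natural (transversality) condition is ∂L/∂y' |_{x=1} = 0, i.e. y'(1) = 0.
Compute y'(x) = A k sinh(k x) + B k cosh(k x), so
    y'(1) = A k sinh(k·1) + B k cosh(k·1) = 0
    ⇒ B = −A tanh(k·1) = − tanh(sqrt(10)·1).
Therefore the extremal is
    y(x) = cosh(sqrt(10) x) − tanh(sqrt(10)·1) sinh(sqrt(10) x).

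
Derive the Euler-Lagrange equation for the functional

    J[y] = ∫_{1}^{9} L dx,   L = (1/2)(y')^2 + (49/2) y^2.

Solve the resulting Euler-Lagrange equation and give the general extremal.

The Lagrangian is L = (1/2)(y')^2 + (49/2) y^2.
∂L/∂y = 49y.
∂L/∂y' = y'.
The Euler-Lagrange equation d/dx(∂L/∂y') − ∂L/∂y = 0 becomes:
    y'' - 49 y = 0
General solution: y(x) = A e^(7x) + B e^(-7x), where A and B are arbitrary constants fixed by the endpoint conditions.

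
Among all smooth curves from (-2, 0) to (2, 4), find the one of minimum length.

Arc-length functional: J[y] = ∫ sqrt(1 + (y')^2) dx.
Lagrangian L = sqrt(1 + (y')^2) has no explicit y dependence, so ∂L/∂y = 0 and the Euler-Lagrange equation gives
    d/dx( y' / sqrt(1 + (y')^2) ) = 0  ⇒  y' / sqrt(1 + (y')^2) = const.
Hence y' is constant, so y(x) is affine.
Fitting the endpoints (-2, 0) and (2, 4):
    slope m = (4 − 0) / (2 − (-2)) = 1,
    intercept c = 0 − m·(-2) = 2.
Extremal: y(x) = x + 2.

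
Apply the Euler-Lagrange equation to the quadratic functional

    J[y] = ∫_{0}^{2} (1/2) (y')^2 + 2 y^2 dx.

The Lagrangian is L = (1/2) (y')^2 + 2 y^2.
Compute ∂L/∂y = 4y, ∂L/∂y' = y'.
The Euler-Lagrange equation d/dx(∂L/∂y') − ∂L/∂y = 0 reduces to
    y'' − 4 y = 0.
Its general solution is
    y(x) = A e^(2x) + B e^(−2x),
with A, B fixed by the endpoint conditions.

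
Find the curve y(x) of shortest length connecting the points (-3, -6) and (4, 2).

Arc-length functional: J[y] = ∫ sqrt(1 + (y')^2) dx.
Lagrangian L = sqrt(1 + (y')^2) has no explicit y dependence, so ∂L/∂y = 0 and the Euler-Lagrange equation gives
    d/dx( y' / sqrt(1 + (y')^2) ) = 0  ⇒  y' / sqrt(1 + (y')^2) = const.
Hence y' is constant, so y(x) is affine.
Fitting the endpoints (-3, -6) and (4, 2):
    slope m = (2 − (-6)) / (4 − (-3)) = 8/7,
    intercept c = (-6) − m·(-3) = -18/7.
Extremal: y(x) = (8/7) x - 18/7.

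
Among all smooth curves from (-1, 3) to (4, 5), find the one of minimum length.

Arc-length functional: J[y] = ∫ sqrt(1 + (y')^2) dx.
Lagrangian L = sqrt(1 + (y')^2) has no explicit y dependence, so ∂L/∂y = 0 and the Euler-Lagrange equation gives
    d/dx( y' / sqrt(1 + (y')^2) ) = 0  ⇒  y' / sqrt(1 + (y')^2) = const.
Hence y' is constant, so y(x) is affine.
Fitting the endpoints (-1, 3) and (4, 5):
    slope m = (5 − 3) / (4 − (-1)) = 2/5,
    intercept c = 3 − m·(-1) = 17/5.
Extremal: y(x) = (2/5) x + 17/5.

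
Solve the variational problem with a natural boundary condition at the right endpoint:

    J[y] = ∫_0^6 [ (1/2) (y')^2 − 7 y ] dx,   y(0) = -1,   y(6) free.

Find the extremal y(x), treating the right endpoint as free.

The Lagrangian L = (1/2) (y')^2 − 7 y gives
    ∂L/∂y = −7,   ∂L/∂y' = y'.
Euler-Lagrange: d/dx(y') − (−7) = 0, i.e. y'' + 7 = 0, so
    y(x) = −(7/2) x^2 + C1 x + C2.
Fixed left endpoint y(0) = -1 ⇒ C2 = -1.
The right endpoint x = 6 is free, so the natural (transversality) condition is ∂L/∂y' |_{x=6} = 0, i.e. y'(6) = 0.
Compute y'(x) = −7 x + C1, so y'(6) = −42 + C1 = 0 ⇒ C1 = 42.
Therefore the extremal is
    y(x) = −(7/2) x^2 + 42 x − 1.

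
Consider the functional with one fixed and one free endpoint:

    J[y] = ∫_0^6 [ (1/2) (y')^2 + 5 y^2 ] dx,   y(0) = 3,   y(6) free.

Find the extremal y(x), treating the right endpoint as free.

The Lagrangian L = (1/2) (y')^2 + 5 y^2 gives
    ∂L/∂y = 10 y,   ∂L/∂y' = y'.
Euler-Lagrange: y'' − 10 y = 0.
With k = sqrt(10), the general solution is
    y(x) = A cosh(sqrt(10) x) + B sinh(sqrt(10) x).
Fixed left endpoint y(0) = 3 ⇒ A = 3.
The right endpoint x = 6 is free, so the natural (transversality) condition is ∂L/∂y' |_{x=6} = 0, i.e. y'(6) = 0.
Compute y'(x) = A k sinh(k x) + B k cosh(k x), so
    y'(6) = A k sinh(k·6) + B k cosh(k·6) = 0
    ⇒ B = −A tanh(k·6) = − 3 tanh(sqrt(10)·6).
Therefore the extremal is
    y(x) = 3 cosh(sqrt(10) x) − 3 tanh(sqrt(10)·6) sinh(sqrt(10) x).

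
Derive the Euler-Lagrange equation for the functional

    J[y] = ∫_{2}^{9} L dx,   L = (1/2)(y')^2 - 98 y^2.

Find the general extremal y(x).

The Lagrangian is L = (1/2)(y')^2 - 98 y^2.
∂L/∂y = -196y.
∂L/∂y' = y'.
The Euler-Lagrange equation d/dx(∂L/∂y') − ∂L/∂y = 0 becomes:
    y'' + 196 y = 0
General solution: y(x) = A sin(14x) + B cos(14x), where A and B are arbitrary constants fixed by the endpoint conditions.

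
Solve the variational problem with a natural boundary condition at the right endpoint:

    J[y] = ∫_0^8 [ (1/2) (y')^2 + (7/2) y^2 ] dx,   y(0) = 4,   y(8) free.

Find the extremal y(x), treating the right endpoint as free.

The Lagrangian L = (1/2) (y')^2 + (7/2) y^2 gives
    ∂L/∂y = 7 y,   ∂L/∂y' = y'.
Euler-Lagrange: y'' − 7 y = 0.
With k = sqrt(7), the general solution is
    y(x) = A cosh(sqrt(7) x) + B sinh(sqrt(7) x).
Fixed left endpoint y(0) = 4 ⇒ A = 4.
The right endpoint x = 8 is free, so the natural (transversality) condition is ∂L/∂y' |_{x=8} = 0, i.e. y'(8) = 0.
Compute y'(x) = A k sinh(k x) + B k cosh(k x), so
    y'(8) = A k sinh(k·8) + B k cosh(k·8) = 0
    ⇒ B = −A tanh(k·8) = − 4 tanh(sqrt(7)·8).
Therefore the extremal is
    y(x) = 4 cosh(sqrt(7) x) − 4 tanh(sqrt(7)·8) sinh(sqrt(7) x).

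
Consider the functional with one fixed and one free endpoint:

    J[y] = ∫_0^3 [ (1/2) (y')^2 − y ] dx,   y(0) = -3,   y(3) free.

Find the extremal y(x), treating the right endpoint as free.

The Lagrangian L = (1/2) (y')^2 − y gives
    ∂L/∂y = −1,   ∂L/∂y' = y'.
Euler-Lagrange: d/dx(y') − (−1) = 0, i.e. y'' + 1 = 0, so
    y(x) = −(1/2) x^2 + C1 x + C2.
Fixed left endpoint y(0) = -3 ⇒ C2 = -3.
The right endpoint x = 3 is free, so the natural (transversality) condition is ∂L/∂y' |_{x=3} = 0, i.e. y'(3) = 0.
Compute y'(x) = −1 x + C1, so y'(3) = −3 + C1 = 0 ⇒ C1 = 3.
Therefore the extremal is
    y(x) = −x^2/2 + 3 x − 3.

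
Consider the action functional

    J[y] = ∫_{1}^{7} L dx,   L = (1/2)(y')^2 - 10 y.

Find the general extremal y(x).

The Lagrangian is L = (1/2)(y')^2 - 10 y.
∂L/∂y = -10.
∂L/∂y' = y'.
The Euler-Lagrange equation d/dx(∂L/∂y') − ∂L/∂y = 0 becomes:
    y'' + 10 = 0
General solution: y(x) = -5 x^2 + A x + B, where A and B are arbitrary constants fixed by the endpoint conditions.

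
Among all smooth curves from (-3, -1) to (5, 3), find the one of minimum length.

Arc-length functional: J[y] = ∫ sqrt(1 + (y')^2) dx.
Lagrangian L = sqrt(1 + (y')^2) has no explicit y dependence, so ∂L/∂y = 0 and the Euler-Lagrange equation gives
    d/dx( y' / sqrt(1 + (y')^2) ) = 0  ⇒  y' / sqrt(1 + (y')^2) = const.
Hence y' is constant, so y(x) is affine.
Fitting the endpoints (-3, -1) and (5, 3):
    slope m = (3 − (-1)) / (5 − (-3)) = 1/2,
    intercept c = (-1) − m·(-3) = 1/2.
Extremal: y(x) = (1/2) x + 1/2.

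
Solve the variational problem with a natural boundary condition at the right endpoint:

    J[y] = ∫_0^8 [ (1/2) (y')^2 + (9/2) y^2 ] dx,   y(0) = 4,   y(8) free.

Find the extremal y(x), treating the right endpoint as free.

The Lagrangian L = (1/2) (y')^2 + (9/2) y^2 gives
    ∂L/∂y = 9 y,   ∂L/∂y' = y'.
Euler-Lagrange: y'' − 9 y = 0.
With k = 3, the general solution is
    y(x) = A cosh(3 x) + B sinh(3 x).
Fixed left endpoint y(0) = 4 ⇒ A = 4.
The right endpoint x = 8 is free, so the natural (transversality) condition is ∂L/∂y' |_{x=8} = 0, i.e. y'(8) = 0.
Compute y'(x) = A k sinh(k x) + B k cosh(k x), so
    y'(8) = A k sinh(k·8) + B k cosh(k·8) = 0
    ⇒ B = −A tanh(k·8) = − 4 tanh(3·8).
Therefore the extremal is
    y(x) = 4 cosh(3 x) − 4 tanh(3·8) sinh(3 x).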